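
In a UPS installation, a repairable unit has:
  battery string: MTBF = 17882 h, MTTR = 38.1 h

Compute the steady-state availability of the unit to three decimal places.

A(battery string) = MTBF/(MTBF+MTTR) = 17882/(17882+38.1) = 0.998

0.998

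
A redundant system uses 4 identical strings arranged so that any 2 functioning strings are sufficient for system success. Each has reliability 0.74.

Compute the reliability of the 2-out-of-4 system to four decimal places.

0.9434

R = Σ_{i=2}^{4} C(4,i) p^i (1−p)^{4−i} with p = 0.74
C(4,2)·0.74^2·0.26^2 = 0.222107
C(4,3)·0.74^3·0.26^1 = 0.421433
C(4,4)·0.74^4·0.26^0 = 0.299866
Sum = 0.9434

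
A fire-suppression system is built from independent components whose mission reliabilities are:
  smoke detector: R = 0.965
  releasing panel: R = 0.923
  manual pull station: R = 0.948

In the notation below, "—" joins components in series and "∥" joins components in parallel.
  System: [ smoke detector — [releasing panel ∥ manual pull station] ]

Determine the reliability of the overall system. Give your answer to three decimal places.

Parallel (releasing panel and manual pull station): 1 − (1 − 0.92300)(1 − 0.94800) = 0.99600
Series (smoke detector and [0.99600]): 0.96500 × 0.99600 = 0.961

0.961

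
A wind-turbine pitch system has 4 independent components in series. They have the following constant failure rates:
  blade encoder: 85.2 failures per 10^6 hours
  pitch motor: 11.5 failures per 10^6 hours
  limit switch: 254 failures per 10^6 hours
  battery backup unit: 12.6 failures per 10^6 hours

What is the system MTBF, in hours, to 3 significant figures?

2750

Series of exponential components: λ_sys = Σ λ_i
λ_sys = 0.0000852 + 0.0000115 + 0.000254 + 0.0000126 = 3.6330e-04 /h
MTBF = 1 / λ_sys = 2750 h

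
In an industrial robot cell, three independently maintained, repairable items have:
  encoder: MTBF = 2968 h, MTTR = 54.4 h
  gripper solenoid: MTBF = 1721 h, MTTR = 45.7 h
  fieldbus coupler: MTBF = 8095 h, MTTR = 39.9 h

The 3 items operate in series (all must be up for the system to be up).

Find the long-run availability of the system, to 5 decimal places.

A(encoder) = MTBF/(MTBF+MTTR) = 2968/(2968+54.4) = 0.982001
A(gripper solenoid) = MTBF/(MTBF+MTTR) = 1721/(1721+45.7) = 0.974133
A(fieldbus coupler) = MTBF/(MTBF+MTTR) = 8095/(8095+39.9) = 0.995095
Series availability: 0.982001 × 0.974133 × 0.995095 = 0.95191

0.95191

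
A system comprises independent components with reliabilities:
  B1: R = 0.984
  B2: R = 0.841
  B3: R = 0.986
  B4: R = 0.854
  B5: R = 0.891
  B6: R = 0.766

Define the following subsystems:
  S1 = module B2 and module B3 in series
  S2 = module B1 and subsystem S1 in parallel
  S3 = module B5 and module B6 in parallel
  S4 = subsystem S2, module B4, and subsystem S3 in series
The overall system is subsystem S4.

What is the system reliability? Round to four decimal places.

0.8299

Series (B2 and B3): 0.841000 × 0.986000 = 0.829226
Parallel (B1 and [0.829226]): 1 − (1 − 0.984000)(1 − 0.829226) = 0.997268
Parallel (B5 and B6): 1 − (1 − 0.891000)(1 − 0.766000) = 0.974494
Series ([0.997268], B4, and [0.974494]): 0.997268 × 0.854000 × 0.974494 = 0.8299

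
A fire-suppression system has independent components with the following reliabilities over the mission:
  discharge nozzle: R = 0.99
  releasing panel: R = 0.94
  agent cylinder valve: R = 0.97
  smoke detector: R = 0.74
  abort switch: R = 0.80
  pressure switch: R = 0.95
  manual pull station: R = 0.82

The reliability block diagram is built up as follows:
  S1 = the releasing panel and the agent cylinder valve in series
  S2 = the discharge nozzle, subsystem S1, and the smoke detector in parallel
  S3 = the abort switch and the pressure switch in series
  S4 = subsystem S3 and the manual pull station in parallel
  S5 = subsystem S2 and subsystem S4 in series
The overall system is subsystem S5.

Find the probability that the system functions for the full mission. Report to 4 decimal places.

Series (releasing panel and agent cylinder valve): 0.940000 × 0.970000 = 0.911800
Parallel (discharge nozzle, [0.911800], and smoke detector): 1 − (1 − 0.990000)(1 − 0.911800)(1 − 0.740000) = 0.999771
Series (abort switch and pressure switch): 0.800000 × 0.950000 = 0.760000
Parallel ([0.760000] and manual pull station): 1 − (1 − 0.760000)(1 − 0.820000) = 0.956800
Series ([0.999771] and [0.956800]): 0.999771 × 0.956800 = 0.9566

0.9566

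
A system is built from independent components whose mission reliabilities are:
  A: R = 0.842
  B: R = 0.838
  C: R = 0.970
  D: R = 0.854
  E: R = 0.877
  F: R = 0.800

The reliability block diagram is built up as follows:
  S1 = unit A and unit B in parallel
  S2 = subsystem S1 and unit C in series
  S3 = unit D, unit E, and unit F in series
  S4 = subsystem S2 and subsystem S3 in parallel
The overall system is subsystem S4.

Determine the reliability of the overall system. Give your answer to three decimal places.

0.978

Parallel (A and B): 1 − (1 − 0.84200)(1 − 0.83800) = 0.97440
Series ([0.97440] and C): 0.97440 × 0.97000 = 0.94517
Series (D, E, and F): 0.85400 × 0.87700 × 0.80000 = 0.59917
Parallel ([0.94517] and [0.59917]): 1 − (1 − 0.94517)(1 − 0.59917) = 0.978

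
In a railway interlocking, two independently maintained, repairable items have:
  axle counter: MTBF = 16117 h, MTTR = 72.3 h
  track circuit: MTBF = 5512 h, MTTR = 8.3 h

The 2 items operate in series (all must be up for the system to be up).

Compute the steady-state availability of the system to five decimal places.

0.99404

A(axle counter) = MTBF/(MTBF+MTTR) = 16117/(16117+72.3) = 0.995534
A(track circuit) = MTBF/(MTBF+MTTR) = 5512/(5512+8.3) = 0.998496
Series availability: 0.995534 × 0.998496 = 0.99404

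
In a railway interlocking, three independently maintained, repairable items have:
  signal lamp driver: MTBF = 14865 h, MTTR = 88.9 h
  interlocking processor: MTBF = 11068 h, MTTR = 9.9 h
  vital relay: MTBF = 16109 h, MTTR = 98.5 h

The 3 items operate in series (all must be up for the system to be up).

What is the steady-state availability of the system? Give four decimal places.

0.9871

A(signal lamp driver) = MTBF/(MTBF+MTTR) = 14865/(14865+88.9) = 0.994055
A(interlocking processor) = MTBF/(MTBF+MTTR) = 11068/(11068+9.9) = 0.999106
A(vital relay) = MTBF/(MTBF+MTTR) = 16109/(16109+98.5) = 0.993923
Series availability: 0.994055 × 0.999106 × 0.993923 = 0.9871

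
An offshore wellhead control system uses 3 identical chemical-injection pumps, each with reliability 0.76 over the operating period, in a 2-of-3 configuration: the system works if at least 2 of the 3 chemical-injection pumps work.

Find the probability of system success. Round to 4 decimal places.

0.8548

R = Σ_{i=2}^{3} C(3,i) p^i (1−p)^{3−i} with p = 0.76
C(3,2)·0.76^2·0.24^1 = 0.415872
C(3,3)·0.76^3·0.24^0 = 0.438976
Sum = 0.8548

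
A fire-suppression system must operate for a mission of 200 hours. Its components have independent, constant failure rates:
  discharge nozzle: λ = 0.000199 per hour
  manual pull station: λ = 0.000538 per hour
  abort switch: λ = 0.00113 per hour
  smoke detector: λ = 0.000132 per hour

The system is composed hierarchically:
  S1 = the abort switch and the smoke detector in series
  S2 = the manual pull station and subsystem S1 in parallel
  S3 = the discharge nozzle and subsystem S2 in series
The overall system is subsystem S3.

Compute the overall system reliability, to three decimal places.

R(discharge nozzle) = exp(−0.000199 × 200) = 0.96098
R(manual pull station) = exp(−0.000538 × 200) = 0.89799
R(abort switch) = exp(−0.00113 × 200) = 0.79772
R(smoke detector) = exp(−0.000132 × 200) = 0.97395
Series (abort switch and smoke detector): 0.79772 × 0.97395 = 0.77694
Parallel (manual pull station and [0.77694]): 1 − (1 − 0.89799)(1 − 0.77694) = 0.97725
Series (discharge nozzle and [0.97725]): 0.96098 × 0.97725 = 0.939

0.939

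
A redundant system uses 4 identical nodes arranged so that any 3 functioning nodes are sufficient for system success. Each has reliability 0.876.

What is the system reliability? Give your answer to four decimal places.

R = Σ_{i=3}^{4} C(4,i) p^i (1−p)^{4−i} with p = 0.876
C(4,3)·0.876^3·0.124^1 = 0.333422
C(4,4)·0.876^4·0.124^0 = 0.588866
Sum = 0.9223

0.9223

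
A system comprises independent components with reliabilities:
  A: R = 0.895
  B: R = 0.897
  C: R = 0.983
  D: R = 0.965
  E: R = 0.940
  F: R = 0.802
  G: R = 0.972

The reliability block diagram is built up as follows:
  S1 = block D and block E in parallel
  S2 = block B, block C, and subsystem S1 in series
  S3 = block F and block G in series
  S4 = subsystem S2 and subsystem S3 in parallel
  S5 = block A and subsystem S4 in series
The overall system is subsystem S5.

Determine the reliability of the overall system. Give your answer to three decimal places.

0.871

Parallel (D and E): 1 − (1 − 0.96500)(1 − 0.94000) = 0.99790
Series (B, C, and [0.99790]): 0.89700 × 0.98300 × 0.99790 = 0.87990
Series (F and G): 0.80200 × 0.97200 = 0.77954
Parallel ([0.87990] and [0.77954]): 1 − (1 − 0.87990)(1 − 0.77954) = 0.97352
Series (A and [0.97352]): 0.89500 × 0.97352 = 0.871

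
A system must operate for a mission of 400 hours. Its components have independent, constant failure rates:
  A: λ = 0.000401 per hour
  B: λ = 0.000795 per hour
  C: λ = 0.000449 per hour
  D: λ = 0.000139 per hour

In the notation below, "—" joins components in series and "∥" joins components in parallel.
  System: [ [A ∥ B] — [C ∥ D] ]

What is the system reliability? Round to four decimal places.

0.9511

R(A) = exp(−0.000401 × 400) = 0.851803
R(B) = exp(−0.000795 × 400) = 0.727603
R(C) = exp(−0.000449 × 400) = 0.835604
R(D) = exp(−0.000139 × 400) = 0.945917
Parallel (A and B): 1 − (1 − 0.851803)(1 − 0.727603) = 0.959632
Parallel (C and D): 1 − (1 − 0.835604)(1 − 0.945917) = 0.991109
Series ([0.959632] and [0.991109]): 0.959632 × 0.991109 = 0.9511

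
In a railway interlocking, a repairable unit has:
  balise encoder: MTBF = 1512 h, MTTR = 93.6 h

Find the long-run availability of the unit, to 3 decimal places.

A(balise encoder) = MTBF/(MTBF+MTTR) = 1512/(1512+93.6) = 0.942

0.942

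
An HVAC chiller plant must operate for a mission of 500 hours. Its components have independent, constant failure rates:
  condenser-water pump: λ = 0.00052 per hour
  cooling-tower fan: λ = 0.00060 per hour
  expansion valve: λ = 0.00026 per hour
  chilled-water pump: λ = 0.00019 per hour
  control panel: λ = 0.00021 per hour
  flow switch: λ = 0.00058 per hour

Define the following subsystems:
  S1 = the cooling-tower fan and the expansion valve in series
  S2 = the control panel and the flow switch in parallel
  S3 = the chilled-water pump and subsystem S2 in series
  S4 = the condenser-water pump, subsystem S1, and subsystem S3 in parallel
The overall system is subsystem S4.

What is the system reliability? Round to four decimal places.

0.9909

R(condenser-water pump) = exp(−0.00052 × 500) = 0.771052
R(cooling-tower fan) = exp(−0.00060 × 500) = 0.740818
R(expansion valve) = exp(−0.00026 × 500) = 0.878095
R(chilled-water pump) = exp(−0.00019 × 500) = 0.909373
R(control panel) = exp(−0.00021 × 500) = 0.900325
R(flow switch) = exp(−0.00058 × 500) = 0.748264
Series (cooling-tower fan and expansion valve): 0.740818 × 0.878095 = 0.650509
Parallel (control panel and flow switch): 1 − (1 − 0.900325)(1 − 0.748264) = 0.974908
Series (chilled-water pump and [0.974908]): 0.909373 × 0.974908 = 0.886555
Parallel (condenser-water pump, [0.650509], and [0.886555]): 1 − (1 − 0.771052)(1 − 0.650509)(1 − 0.886555) = 0.9909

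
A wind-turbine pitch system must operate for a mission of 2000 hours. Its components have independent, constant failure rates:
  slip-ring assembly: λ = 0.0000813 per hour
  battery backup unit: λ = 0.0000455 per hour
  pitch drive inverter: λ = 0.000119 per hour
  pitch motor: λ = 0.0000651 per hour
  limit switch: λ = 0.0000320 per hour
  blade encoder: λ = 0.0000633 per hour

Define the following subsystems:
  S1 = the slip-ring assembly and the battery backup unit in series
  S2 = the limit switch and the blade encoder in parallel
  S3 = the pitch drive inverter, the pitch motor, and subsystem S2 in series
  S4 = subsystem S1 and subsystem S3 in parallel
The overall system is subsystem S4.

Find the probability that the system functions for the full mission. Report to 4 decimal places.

0.9299

R(slip-ring assembly) = exp(−0.0000813 × 2000) = 0.849931
R(battery backup unit) = exp(−0.0000455 × 2000) = 0.913018
R(pitch drive inverter) = exp(−0.000119 × 2000) = 0.788203
R(pitch motor) = exp(−0.0000651 × 2000) = 0.877920
R(limit switch) = exp(−0.0000320 × 2000) = 0.938005
R(blade encoder) = exp(−0.0000633 × 2000) = 0.881086
Series (slip-ring assembly and battery backup unit): 0.849931 × 0.913018 = 0.776002
Parallel (limit switch and blade encoder): 1 − (1 − 0.938005)(1 − 0.881086) = 0.992628
Series (pitch drive inverter, pitch motor, and [0.992628]): 0.788203 × 0.877920 × 0.992628 = 0.686878
Parallel ([0.776002] and [0.686878]): 1 − (1 − 0.776002)(1 − 0.686878) = 0.9299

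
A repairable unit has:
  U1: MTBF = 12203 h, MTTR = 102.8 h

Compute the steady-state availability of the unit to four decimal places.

0.9916

A(U1) = MTBF/(MTBF+MTTR) = 12203/(12203+102.8) = 0.9916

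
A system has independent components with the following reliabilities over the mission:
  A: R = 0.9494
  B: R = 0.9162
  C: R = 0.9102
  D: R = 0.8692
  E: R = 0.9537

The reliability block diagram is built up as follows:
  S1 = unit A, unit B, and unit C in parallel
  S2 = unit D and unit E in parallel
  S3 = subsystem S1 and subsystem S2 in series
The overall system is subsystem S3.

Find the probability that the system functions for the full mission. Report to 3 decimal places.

Parallel (A, B, and C): 1 − (1 − 0.94940)(1 − 0.91620)(1 − 0.91020) = 0.99962
Parallel (D and E): 1 − (1 − 0.86920)(1 − 0.95370) = 0.99394
Series ([0.99962] and [0.99394]): 0.99962 × 0.99394 = 0.994

0.994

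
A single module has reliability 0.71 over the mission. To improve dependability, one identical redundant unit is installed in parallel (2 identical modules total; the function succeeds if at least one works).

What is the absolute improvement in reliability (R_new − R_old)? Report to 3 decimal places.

R_before = 0.71
R_after = 1 − (1 − 0.71)^2 = 0.916
ΔR = 0.916 − 0.71 = 0.206

0.206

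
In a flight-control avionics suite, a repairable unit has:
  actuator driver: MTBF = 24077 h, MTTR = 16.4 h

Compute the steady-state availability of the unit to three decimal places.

A(actuator driver) = MTBF/(MTBF+MTTR) = 24077/(24077+16.4) = 0.999

0.999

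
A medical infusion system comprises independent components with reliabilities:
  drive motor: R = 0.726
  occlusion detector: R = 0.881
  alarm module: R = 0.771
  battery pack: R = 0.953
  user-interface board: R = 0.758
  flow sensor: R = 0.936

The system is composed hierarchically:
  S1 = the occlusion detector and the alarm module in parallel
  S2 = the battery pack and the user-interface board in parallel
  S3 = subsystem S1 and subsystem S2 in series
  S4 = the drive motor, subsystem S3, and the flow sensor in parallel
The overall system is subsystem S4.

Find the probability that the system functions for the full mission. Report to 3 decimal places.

Parallel (occlusion detector and alarm module): 1 − (1 − 0.88100)(1 − 0.77100) = 0.97275
Parallel (battery pack and user-interface board): 1 − (1 − 0.95300)(1 − 0.75800) = 0.98863
Series ([0.97275] and [0.98863]): 0.97275 × 0.98863 = 0.96169
Parallel (drive motor, [0.96169], and flow sensor): 1 − (1 − 0.72600)(1 − 0.96169)(1 − 0.93600) = 0.999

0.999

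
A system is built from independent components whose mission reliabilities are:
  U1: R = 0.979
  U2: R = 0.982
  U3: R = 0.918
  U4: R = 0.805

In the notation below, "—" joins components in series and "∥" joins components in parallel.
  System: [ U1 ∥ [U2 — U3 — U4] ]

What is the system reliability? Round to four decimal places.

0.9942

Series (U2, U3, and U4): 0.982000 × 0.918000 × 0.805000 = 0.725688
Parallel (U1 and [0.725688]): 1 − (1 − 0.979000)(1 − 0.725688) = 0.9942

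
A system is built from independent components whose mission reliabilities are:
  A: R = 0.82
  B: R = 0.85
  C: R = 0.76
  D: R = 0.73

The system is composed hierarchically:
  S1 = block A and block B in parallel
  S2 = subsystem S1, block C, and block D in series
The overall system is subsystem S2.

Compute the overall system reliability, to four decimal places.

0.5398

Parallel (A and B): 1 − (1 − 0.820000)(1 − 0.850000) = 0.973000
Series ([0.973000], C, and D): 0.973000 × 0.760000 × 0.730000 = 0.5398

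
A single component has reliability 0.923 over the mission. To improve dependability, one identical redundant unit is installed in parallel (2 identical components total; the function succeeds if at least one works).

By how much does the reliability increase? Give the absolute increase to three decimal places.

0.071

R_before = 0.923
R_after = 1 − (1 − 0.923)^2 = 0.994
ΔR = 0.994 − 0.923 = 0.071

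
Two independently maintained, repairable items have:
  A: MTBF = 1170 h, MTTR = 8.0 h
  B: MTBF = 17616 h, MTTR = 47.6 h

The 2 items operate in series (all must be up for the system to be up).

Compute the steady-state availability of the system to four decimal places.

0.9905

A(A) = MTBF/(MTBF+MTTR) = 1170/(1170+8.0) = 0.993209
A(B) = MTBF/(MTBF+MTTR) = 17616/(17616+47.6) = 0.997305
Series availability: 0.993209 × 0.997305 = 0.9905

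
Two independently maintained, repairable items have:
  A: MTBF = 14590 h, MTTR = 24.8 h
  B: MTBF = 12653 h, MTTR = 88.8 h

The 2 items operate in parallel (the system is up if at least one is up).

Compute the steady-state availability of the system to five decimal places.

A(A) = MTBF/(MTBF+MTTR) = 14590/(14590+24.8) = 0.998303
A(B) = MTBF/(MTBF+MTTR) = 12653/(12653+88.8) = 0.993031
Parallel availability: 1 − (1 − 0.998303)(1 − 0.993031) = 0.99999

0.99999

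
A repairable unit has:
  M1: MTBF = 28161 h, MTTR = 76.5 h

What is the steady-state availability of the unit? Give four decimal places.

0.9973

A(M1) = MTBF/(MTBF+MTTR) = 28161/(28161+76.5) = 0.9973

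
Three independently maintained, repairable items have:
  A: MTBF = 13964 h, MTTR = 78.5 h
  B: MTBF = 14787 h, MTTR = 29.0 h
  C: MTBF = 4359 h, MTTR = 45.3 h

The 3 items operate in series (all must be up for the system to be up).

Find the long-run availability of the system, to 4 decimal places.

A(A) = MTBF/(MTBF+MTTR) = 13964/(13964+78.5) = 0.994410
A(B) = MTBF/(MTBF+MTTR) = 14787/(14787+29.0) = 0.998043
A(C) = MTBF/(MTBF+MTTR) = 4359/(4359+45.3) = 0.989715
Series availability: 0.994410 × 0.998043 × 0.989715 = 0.9823

0.9823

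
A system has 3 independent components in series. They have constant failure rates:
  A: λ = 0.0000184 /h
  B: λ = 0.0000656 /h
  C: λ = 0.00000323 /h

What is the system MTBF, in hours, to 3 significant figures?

11500

Series of exponential components: λ_sys = Σ λ_i
λ_sys = 0.0000184 + 0.0000656 + 0.00000323 = 8.7230e-05 /h
MTBF = 1 / λ_sys = 11500 h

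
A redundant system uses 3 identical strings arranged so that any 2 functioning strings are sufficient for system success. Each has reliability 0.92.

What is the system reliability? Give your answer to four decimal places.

0.9818

R = Σ_{i=2}^{3} C(3,i) p^i (1−p)^{3−i} with p = 0.92
C(3,2)·0.92^2·0.08^1 = 0.203136
C(3,3)·0.92^3·0.08^0 = 0.778688
Sum = 0.9818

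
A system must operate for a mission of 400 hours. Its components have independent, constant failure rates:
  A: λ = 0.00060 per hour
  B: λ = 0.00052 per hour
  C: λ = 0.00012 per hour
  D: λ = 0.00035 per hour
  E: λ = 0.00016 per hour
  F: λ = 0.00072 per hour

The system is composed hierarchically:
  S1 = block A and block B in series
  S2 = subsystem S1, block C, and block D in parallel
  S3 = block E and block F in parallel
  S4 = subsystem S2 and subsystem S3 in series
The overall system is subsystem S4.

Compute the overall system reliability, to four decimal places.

0.9823

R(A) = exp(−0.00060 × 400) = 0.786628
R(B) = exp(−0.00052 × 400) = 0.812207
R(C) = exp(−0.00012 × 400) = 0.953134
R(D) = exp(−0.00035 × 400) = 0.869358
R(E) = exp(−0.00016 × 400) = 0.938005
R(F) = exp(−0.00072 × 400) = 0.749762
Series (A and B): 0.786628 × 0.812207 = 0.638905
Parallel ([0.638905], C, and D): 1 − (1 − 0.638905)(1 − 0.953134)(1 − 0.869358) = 0.997789
Parallel (E and F): 1 − (1 − 0.938005)(1 − 0.749762) = 0.984486
Series ([0.997789] and [0.984486]): 0.997789 × 0.984486 = 0.9823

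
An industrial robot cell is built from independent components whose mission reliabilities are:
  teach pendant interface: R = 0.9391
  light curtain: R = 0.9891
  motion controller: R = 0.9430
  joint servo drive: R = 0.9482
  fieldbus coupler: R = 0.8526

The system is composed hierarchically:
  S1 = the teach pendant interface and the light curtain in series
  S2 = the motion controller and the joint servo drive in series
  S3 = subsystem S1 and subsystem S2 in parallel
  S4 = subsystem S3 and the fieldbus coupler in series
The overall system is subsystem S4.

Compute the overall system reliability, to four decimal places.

Series (teach pendant interface and light curtain): 0.939100 × 0.989100 = 0.928864
Series (motion controller and joint servo drive): 0.943000 × 0.948200 = 0.894153
Parallel ([0.928864] and [0.894153]): 1 − (1 − 0.928864)(1 − 0.894153) = 0.992470
Series ([0.992470] and fieldbus coupler): 0.992470 × 0.852600 = 0.8462

0.8462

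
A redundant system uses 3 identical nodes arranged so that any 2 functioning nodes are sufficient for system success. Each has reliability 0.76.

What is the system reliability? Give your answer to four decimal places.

R = Σ_{i=2}^{3} C(3,i) p^i (1−p)^{3−i} with p = 0.76
C(3,2)·0.76^2·0.24^1 = 0.415872
C(3,3)·0.76^3·0.24^0 = 0.438976
Sum = 0.8548

0.8548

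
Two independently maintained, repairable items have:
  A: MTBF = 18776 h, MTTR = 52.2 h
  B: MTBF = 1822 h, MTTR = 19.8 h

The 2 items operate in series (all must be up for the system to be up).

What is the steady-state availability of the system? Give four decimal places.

0.9865

A(A) = MTBF/(MTBF+MTTR) = 18776/(18776+52.2) = 0.997228
A(B) = MTBF/(MTBF+MTTR) = 1822/(1822+19.8) = 0.989250
Series availability: 0.997228 × 0.989250 = 0.9865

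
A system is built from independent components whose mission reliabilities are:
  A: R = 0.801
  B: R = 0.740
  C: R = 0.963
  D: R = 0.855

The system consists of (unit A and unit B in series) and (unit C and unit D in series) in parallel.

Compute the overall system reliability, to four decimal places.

Series (A and B): 0.801000 × 0.740000 = 0.592740
Series (C and D): 0.963000 × 0.855000 = 0.823365
Parallel ([0.592740] and [0.823365]): 1 − (1 − 0.592740)(1 − 0.823365) = 0.9281

0.9281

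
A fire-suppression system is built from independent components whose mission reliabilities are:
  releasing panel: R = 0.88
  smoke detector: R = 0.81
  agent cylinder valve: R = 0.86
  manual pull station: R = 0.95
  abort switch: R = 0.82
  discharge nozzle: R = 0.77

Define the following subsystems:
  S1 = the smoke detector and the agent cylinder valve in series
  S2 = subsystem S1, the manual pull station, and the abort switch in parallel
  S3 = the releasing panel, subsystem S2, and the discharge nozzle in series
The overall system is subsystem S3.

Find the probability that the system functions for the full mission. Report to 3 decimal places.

Series (smoke detector and agent cylinder valve): 0.81000 × 0.86000 = 0.69660
Parallel ([0.69660], manual pull station, and abort switch): 1 − (1 − 0.69660)(1 − 0.95000)(1 − 0.82000) = 0.99727
Series (releasing panel, [0.99727], and discharge nozzle): 0.88000 × 0.99727 × 0.77000 = 0.676

0.676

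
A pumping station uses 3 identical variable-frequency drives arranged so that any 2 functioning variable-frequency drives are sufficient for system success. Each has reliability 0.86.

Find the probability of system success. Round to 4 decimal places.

0.9467

R = Σ_{i=2}^{3} C(3,i) p^i (1−p)^{3−i} with p = 0.86
C(3,2)·0.86^2·0.14^1 = 0.310632
C(3,3)·0.86^3·0.14^0 = 0.636056
Sum = 0.9467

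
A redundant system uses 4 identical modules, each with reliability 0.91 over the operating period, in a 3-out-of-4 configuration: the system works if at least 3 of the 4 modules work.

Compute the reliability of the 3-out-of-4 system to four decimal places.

0.9570

R = Σ_{i=3}^{4} C(4,i) p^i (1−p)^{4−i} with p = 0.91
C(4,3)·0.91^3·0.09^1 = 0.271286
C(4,4)·0.91^4·0.09^0 = 0.685750
Sum = 0.9570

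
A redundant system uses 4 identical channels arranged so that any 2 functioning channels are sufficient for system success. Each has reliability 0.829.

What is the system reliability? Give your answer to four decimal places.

R = Σ_{i=2}^{4} C(4,i) p^i (1−p)^{4−i} with p = 0.829
C(4,2)·0.829^2·0.171^2 = 0.120574
C(4,3)·0.829^3·0.171^1 = 0.389690
C(4,4)·0.829^4·0.171^0 = 0.472300
Sum = 0.9826

0.9826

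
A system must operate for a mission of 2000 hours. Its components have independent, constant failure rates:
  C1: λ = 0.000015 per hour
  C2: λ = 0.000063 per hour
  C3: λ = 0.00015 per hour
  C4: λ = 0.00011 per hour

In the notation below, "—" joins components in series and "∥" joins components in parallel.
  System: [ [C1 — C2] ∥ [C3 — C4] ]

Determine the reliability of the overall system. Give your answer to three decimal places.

R(C1) = exp(−0.000015 × 2000) = 0.97045
R(C2) = exp(−0.000063 × 2000) = 0.88161
R(C3) = exp(−0.00015 × 2000) = 0.74082
R(C4) = exp(−0.00011 × 2000) = 0.80252
Series (C1 and C2): 0.97045 × 0.88161 = 0.85556
Series (C3 and C4): 0.74082 × 0.80252 = 0.59452
Parallel ([0.85556] and [0.59452]): 1 − (1 − 0.85556)(1 − 0.59452) = 0.941

0.941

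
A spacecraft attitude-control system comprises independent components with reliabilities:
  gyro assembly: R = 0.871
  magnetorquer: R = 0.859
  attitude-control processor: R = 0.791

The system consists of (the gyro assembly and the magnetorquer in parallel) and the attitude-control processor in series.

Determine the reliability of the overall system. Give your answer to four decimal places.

Parallel (gyro assembly and magnetorquer): 1 − (1 − 0.871000)(1 − 0.859000) = 0.981811
Series ([0.981811] and attitude-control processor): 0.981811 × 0.791000 = 0.7766

0.7766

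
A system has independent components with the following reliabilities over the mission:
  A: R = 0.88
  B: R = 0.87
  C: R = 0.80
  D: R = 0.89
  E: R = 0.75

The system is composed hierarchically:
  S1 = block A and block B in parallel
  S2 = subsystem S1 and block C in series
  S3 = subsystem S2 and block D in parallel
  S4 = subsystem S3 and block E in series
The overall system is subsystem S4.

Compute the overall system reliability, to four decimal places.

0.7325

Parallel (A and B): 1 − (1 − 0.880000)(1 − 0.870000) = 0.984400
Series ([0.984400] and C): 0.984400 × 0.800000 = 0.787520
Parallel ([0.787520] and D): 1 − (1 − 0.787520)(1 − 0.890000) = 0.976627
Series ([0.976627] and E): 0.976627 × 0.750000 = 0.7325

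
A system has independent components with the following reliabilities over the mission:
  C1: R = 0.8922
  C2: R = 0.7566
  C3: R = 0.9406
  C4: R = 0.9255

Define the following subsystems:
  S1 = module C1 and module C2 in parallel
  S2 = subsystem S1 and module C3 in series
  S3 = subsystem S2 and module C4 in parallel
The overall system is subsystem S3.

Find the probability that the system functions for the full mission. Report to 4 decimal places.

Parallel (C1 and C2): 1 − (1 − 0.892200)(1 − 0.756600) = 0.973761
Series ([0.973761] and C3): 0.973761 × 0.940600 = 0.915920
Parallel ([0.915920] and C4): 1 − (1 − 0.915920)(1 − 0.925500) = 0.9937

0.9937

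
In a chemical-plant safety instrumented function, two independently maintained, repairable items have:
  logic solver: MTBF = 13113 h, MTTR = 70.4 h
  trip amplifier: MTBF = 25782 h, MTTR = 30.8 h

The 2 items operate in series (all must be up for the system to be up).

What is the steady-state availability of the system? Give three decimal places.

0.993

A(logic solver) = MTBF/(MTBF+MTTR) = 13113/(13113+70.4) = 0.994660
A(trip amplifier) = MTBF/(MTBF+MTTR) = 25782/(25782+30.8) = 0.998807
Series availability: 0.994660 × 0.998807 = 0.993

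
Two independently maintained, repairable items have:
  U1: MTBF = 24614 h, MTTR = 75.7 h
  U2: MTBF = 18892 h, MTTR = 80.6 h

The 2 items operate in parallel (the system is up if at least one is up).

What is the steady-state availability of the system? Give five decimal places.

A(U1) = MTBF/(MTBF+MTTR) = 24614/(24614+75.7) = 0.996934
A(U2) = MTBF/(MTBF+MTTR) = 18892/(18892+80.6) = 0.995752
Parallel availability: 1 − (1 − 0.996934)(1 − 0.995752) = 0.99999

0.99999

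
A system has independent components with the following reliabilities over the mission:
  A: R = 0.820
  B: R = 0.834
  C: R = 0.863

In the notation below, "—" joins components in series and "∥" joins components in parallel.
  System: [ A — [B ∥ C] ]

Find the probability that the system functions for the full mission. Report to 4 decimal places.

0.8014

Parallel (B and C): 1 − (1 − 0.834000)(1 − 0.863000) = 0.977258
Series (A and [0.977258]): 0.820000 × 0.977258 = 0.8014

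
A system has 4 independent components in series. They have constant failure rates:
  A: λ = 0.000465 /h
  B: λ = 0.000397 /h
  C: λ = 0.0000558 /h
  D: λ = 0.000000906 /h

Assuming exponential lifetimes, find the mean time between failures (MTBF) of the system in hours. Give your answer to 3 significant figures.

1090

Series of exponential components: λ_sys = Σ λ_i
λ_sys = 0.000465 + 0.000397 + 0.0000558 + 0.000000906 = 9.1871e-04 /h
MTBF = 1 / λ_sys = 1090 h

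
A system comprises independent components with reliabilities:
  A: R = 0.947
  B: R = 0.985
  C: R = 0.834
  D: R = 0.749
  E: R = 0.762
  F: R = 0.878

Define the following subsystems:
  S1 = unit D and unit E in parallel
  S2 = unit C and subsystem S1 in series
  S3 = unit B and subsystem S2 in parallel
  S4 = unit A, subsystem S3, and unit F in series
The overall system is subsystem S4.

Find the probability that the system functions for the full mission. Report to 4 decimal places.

0.8288

Parallel (D and E): 1 − (1 − 0.749000)(1 − 0.762000) = 0.940262
Series (C and [0.940262]): 0.834000 × 0.940262 = 0.784179
Parallel (B and [0.784179]): 1 − (1 − 0.985000)(1 − 0.784179) = 0.996763
Series (A, [0.996763], and F): 0.947000 × 0.996763 × 0.878000 = 0.8288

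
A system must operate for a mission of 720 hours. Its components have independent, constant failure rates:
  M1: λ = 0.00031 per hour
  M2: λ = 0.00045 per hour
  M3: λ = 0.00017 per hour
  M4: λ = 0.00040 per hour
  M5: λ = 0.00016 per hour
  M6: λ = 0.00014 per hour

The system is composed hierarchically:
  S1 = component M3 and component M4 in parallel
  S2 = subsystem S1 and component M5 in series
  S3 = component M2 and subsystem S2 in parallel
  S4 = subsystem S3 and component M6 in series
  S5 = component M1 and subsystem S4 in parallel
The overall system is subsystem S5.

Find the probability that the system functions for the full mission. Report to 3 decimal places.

R(M1) = exp(−0.00031 × 720) = 0.79995
R(M2) = exp(−0.00045 × 720) = 0.72325
R(M3) = exp(−0.00017 × 720) = 0.88479
R(M4) = exp(−0.00040 × 720) = 0.74976
R(M5) = exp(−0.00016 × 720) = 0.89119
R(M6) = exp(−0.00014 × 720) = 0.90411
Parallel (M3 and M4): 1 − (1 − 0.88479)(1 − 0.74976) = 0.97117
Series ([0.97117] and M5): 0.97117 × 0.89119 = 0.86550
Parallel (M2 and [0.86550]): 1 − (1 − 0.72325)(1 − 0.86550) = 0.96278
Series ([0.96278] and M6): 0.96278 × 0.90411 = 0.87046
Parallel (M1 and [0.87046]): 1 − (1 − 0.79995)(1 − 0.87046) = 0.974

0.974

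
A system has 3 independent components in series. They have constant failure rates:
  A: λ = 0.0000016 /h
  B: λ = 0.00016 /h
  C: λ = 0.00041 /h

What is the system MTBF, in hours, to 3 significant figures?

Series of exponential components: λ_sys = Σ λ_i
λ_sys = 0.0000016 + 0.00016 + 0.00041 = 5.7160e-04 /h
MTBF = 1 / λ_sys = 1750 h

1750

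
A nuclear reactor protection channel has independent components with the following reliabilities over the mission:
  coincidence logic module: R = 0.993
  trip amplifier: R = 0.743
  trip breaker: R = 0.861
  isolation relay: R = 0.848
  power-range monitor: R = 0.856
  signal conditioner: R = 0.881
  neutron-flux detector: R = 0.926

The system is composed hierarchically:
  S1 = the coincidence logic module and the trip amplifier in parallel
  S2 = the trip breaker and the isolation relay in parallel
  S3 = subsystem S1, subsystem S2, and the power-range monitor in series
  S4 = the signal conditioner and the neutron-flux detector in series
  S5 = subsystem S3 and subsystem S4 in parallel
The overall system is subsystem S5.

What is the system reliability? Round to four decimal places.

Parallel (coincidence logic module and trip amplifier): 1 − (1 − 0.993000)(1 − 0.743000) = 0.998201
Parallel (trip breaker and isolation relay): 1 − (1 − 0.861000)(1 − 0.848000) = 0.978872
Series ([0.998201], [0.978872], and power-range monitor): 0.998201 × 0.978872 × 0.856000 = 0.836407
Series (signal conditioner and neutron-flux detector): 0.881000 × 0.926000 = 0.815806
Parallel ([0.836407] and [0.815806]): 1 − (1 − 0.836407)(1 − 0.815806) = 0.9699

0.9699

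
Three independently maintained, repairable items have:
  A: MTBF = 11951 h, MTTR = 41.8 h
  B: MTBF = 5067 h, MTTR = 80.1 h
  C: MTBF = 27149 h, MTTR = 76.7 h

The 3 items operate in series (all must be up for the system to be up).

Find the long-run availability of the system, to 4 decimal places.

A(A) = MTBF/(MTBF+MTTR) = 11951/(11951+41.8) = 0.996515
A(B) = MTBF/(MTBF+MTTR) = 5067/(5067+80.1) = 0.984438
A(C) = MTBF/(MTBF+MTTR) = 27149/(27149+76.7) = 0.997183
Series availability: 0.996515 × 0.984438 × 0.997183 = 0.9782

0.9782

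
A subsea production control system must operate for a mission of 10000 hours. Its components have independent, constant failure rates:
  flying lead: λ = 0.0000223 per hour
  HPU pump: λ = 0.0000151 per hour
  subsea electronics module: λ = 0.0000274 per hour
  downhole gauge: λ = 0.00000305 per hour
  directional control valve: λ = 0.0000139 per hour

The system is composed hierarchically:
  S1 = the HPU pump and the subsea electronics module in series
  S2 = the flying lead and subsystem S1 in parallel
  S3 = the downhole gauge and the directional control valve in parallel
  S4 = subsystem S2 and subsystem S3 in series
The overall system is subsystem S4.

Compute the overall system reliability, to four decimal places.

0.9272

R(flying lead) = exp(−0.0000223 × 10000) = 0.800115
R(HPU pump) = exp(−0.0000151 × 10000) = 0.859848
R(subsea electronics module) = exp(−0.0000274 × 10000) = 0.760332
R(downhole gauge) = exp(−0.00000305 × 10000) = 0.969960
R(directional control valve) = exp(−0.0000139 × 10000) = 0.870228
Series (HPU pump and subsea electronics module): 0.859848 × 0.760332 = 0.653770
Parallel (flying lead and [0.653770]): 1 − (1 − 0.800115)(1 − 0.653770) = 0.930794
Parallel (downhole gauge and directional control valve): 1 − (1 − 0.969960)(1 − 0.870228) = 0.996102
Series ([0.930794] and [0.996102]): 0.930794 × 0.996102 = 0.9272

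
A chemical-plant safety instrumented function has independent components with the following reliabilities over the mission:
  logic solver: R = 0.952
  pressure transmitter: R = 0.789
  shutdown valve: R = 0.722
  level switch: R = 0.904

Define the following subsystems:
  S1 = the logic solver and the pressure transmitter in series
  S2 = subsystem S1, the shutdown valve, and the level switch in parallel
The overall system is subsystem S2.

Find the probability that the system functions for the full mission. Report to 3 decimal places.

0.993

Series (logic solver and pressure transmitter): 0.95200 × 0.78900 = 0.75113
Parallel ([0.75113], shutdown valve, and level switch): 1 − (1 − 0.75113)(1 − 0.72200)(1 − 0.90400) = 0.993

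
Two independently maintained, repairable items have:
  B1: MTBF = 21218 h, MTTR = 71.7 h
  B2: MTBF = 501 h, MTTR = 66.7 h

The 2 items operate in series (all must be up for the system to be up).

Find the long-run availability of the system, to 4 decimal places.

0.8795

A(B1) = MTBF/(MTBF+MTTR) = 21218/(21218+71.7) = 0.996632
A(B2) = MTBF/(MTBF+MTTR) = 501/(501+66.7) = 0.882508
Series availability: 0.996632 × 0.882508 = 0.8795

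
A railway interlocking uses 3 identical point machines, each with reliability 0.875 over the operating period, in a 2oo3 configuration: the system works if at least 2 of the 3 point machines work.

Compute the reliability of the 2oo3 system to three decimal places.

0.957

R = Σ_{i=2}^{3} C(3,i) p^i (1−p)^{3−i} with p = 0.875
C(3,2)·0.875^2·0.125^1 = 0.28711
C(3,3)·0.875^3·0.125^0 = 0.66992
Sum = 0.957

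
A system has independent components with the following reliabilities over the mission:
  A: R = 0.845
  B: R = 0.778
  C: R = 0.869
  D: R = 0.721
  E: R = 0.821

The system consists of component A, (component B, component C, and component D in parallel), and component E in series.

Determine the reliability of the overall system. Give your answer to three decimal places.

0.688

Parallel (B, C, and D): 1 − (1 − 0.77800)(1 − 0.86900)(1 − 0.72100) = 0.99189
Series (A, [0.99189], and E): 0.84500 × 0.99189 × 0.82100 = 0.688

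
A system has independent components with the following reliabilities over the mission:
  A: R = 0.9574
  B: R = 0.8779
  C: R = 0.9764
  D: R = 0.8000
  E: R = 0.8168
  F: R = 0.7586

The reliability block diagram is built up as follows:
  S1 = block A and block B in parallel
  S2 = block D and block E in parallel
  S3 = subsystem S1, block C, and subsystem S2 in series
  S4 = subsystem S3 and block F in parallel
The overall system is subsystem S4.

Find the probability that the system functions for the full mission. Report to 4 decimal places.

Parallel (A and B): 1 − (1 − 0.957400)(1 − 0.877900) = 0.994799
Parallel (D and E): 1 − (1 − 0.800000)(1 − 0.816800) = 0.963360
Series ([0.994799], C, and [0.963360]): 0.994799 × 0.976400 × 0.963360 = 0.935733
Parallel ([0.935733] and F): 1 − (1 − 0.935733)(1 − 0.758600) = 0.9845

0.9845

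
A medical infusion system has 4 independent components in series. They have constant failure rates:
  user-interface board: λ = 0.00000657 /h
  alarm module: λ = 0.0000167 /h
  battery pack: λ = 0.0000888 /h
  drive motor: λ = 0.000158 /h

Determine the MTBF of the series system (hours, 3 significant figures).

3700

Series of exponential components: λ_sys = Σ λ_i
λ_sys = 0.00000657 + 0.0000167 + 0.0000888 + 0.000158 = 2.7007e-04 /h
MTBF = 1 / λ_sys = 3700 h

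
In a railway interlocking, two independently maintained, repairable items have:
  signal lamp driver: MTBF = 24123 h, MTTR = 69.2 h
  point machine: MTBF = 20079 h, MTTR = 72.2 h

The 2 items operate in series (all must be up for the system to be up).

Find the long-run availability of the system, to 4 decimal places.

A(signal lamp driver) = MTBF/(MTBF+MTTR) = 24123/(24123+69.2) = 0.997140
A(point machine) = MTBF/(MTBF+MTTR) = 20079/(20079+72.2) = 0.996417
Series availability: 0.997140 × 0.996417 = 0.9936

0.9936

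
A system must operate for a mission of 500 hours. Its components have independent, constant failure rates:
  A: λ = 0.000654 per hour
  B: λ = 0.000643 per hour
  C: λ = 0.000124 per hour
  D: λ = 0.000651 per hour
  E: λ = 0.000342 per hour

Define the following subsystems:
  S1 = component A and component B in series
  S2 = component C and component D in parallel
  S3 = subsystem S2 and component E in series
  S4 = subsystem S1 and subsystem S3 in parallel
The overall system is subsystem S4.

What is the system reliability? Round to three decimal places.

R(A) = exp(−0.000654 × 500) = 0.72108
R(B) = exp(−0.000643 × 500) = 0.72506
R(C) = exp(−0.000124 × 500) = 0.93988
R(D) = exp(−0.000651 × 500) = 0.72217
R(E) = exp(−0.000342 × 500) = 0.84282
Series (A and B): 0.72108 × 0.72506 = 0.52283
Parallel (C and D): 1 − (1 − 0.93988)(1 − 0.72217) = 0.98330
Series ([0.98330] and E): 0.98330 × 0.84282 = 0.82874
Parallel ([0.52283] and [0.82874]): 1 − (1 − 0.52283)(1 − 0.82874) = 0.918

0.918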